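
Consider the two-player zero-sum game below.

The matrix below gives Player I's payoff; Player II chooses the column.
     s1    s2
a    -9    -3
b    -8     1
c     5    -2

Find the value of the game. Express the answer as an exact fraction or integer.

Row a is strictly dominated by row b, so Player I never plays it.
The remaining 2×2 game on (b, c) × (s1, s2) has no saddle point. Let Player I play b with probability p; indifference gives −8p + 5(1−p) = p − 2(1−p), so p = 7/16.
Similarly Player II's optimal q on s1 is 3/16, and the value is -8·(3/16) + (1)·(13/16) = -11/16.

-11/16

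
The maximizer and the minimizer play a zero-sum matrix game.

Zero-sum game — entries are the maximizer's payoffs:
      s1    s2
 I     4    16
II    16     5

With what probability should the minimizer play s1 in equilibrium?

Row minima are 4 and 5, so the maximizer's maximin is 5; column maxima are 16 and 16, so the minimizer's minimax is 16. These differ, so the equilibrium is in mixed strategies.
Let the minimizer play s1 with probability q. The maximizer is indifferent when 4q + 16(1−q) = 16q + 5(1−q), giving q = 11/23.

11/23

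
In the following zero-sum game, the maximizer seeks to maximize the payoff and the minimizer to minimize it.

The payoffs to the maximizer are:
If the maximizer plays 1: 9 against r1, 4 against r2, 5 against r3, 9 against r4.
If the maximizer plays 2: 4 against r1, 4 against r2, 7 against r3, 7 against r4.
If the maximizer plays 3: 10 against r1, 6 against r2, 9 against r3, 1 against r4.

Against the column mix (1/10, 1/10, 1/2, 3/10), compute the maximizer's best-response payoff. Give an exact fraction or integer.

1: (9)·(1/10) + (4)·(1/10) + (5)·(1/2) + (9)·(3/10) = 13/2.
2: (4)·(1/10) + (4)·(1/10) + (7)·(1/2) + (7)·(3/10) = 32/5.
3: (10)·(1/10) + (6)·(1/10) + (9)·(1/2) + (1)·(3/10) = 32/5.
The best pure response is 1 with expected payoff 13/2.

13/2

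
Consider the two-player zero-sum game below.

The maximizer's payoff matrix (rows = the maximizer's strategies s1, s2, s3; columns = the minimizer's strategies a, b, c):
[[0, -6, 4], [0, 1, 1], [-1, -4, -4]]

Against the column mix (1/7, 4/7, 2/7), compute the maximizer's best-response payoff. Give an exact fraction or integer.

6/7

s1: (0)·(1/7) + (-6)·(4/7) + (4)·(2/7) = -16/7.
s2: (0)·(1/7) + (1)·(4/7) + (1)·(2/7) = 6/7.
s3: (-1)·(1/7) + (-4)·(4/7) + (-4)·(2/7) = -25/7.
The best pure response is s2 with expected payoff 6/7.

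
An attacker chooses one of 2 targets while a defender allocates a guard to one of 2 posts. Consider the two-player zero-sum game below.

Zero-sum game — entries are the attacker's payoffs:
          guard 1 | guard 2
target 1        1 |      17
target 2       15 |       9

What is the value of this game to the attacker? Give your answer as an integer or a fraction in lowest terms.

Row minima are 1 and 9, so the attacker's maximin is 9; column maxima are 15 and 17, so the defender's minimax is 15. These differ, so the equilibrium is in mixed strategies.
Let the attacker play target 1 with probability p. The defender is indifferent when p + 15(1−p) = 17p + 9(1−p), giving p = 3/11.
Let the defender play guard 1 with probability q. The attacker is indifferent when q + 17(1−q) = 15q + 9(1−q), giving q = 4/11.
The value is 1·(4/11) + (17)·(7/11) = 123/11.

123/11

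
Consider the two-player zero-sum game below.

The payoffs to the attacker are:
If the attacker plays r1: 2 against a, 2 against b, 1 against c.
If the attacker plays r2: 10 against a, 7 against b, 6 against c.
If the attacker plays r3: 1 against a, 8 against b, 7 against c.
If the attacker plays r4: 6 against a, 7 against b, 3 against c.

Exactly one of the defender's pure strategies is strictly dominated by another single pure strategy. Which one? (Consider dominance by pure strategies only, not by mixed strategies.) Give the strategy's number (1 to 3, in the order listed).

2

The defender prefers columns that give the attacker less. Compare b with c: 1 < 2, 6 < 7, 7 < 8, 3 < 7.
So c strictly dominates b for the defender; b is strictly dominated.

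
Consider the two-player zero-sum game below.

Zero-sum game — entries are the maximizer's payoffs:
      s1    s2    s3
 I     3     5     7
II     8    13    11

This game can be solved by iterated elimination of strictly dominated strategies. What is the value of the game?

Row I is strictly dominated by row II (8>3, 13>5, 11>7); eliminate I.
Column s3 is strictly dominated by s1 for the minimizer (8<11); eliminate s3.
Column s2 is strictly dominated by s1 for the minimizer (8<13); eliminate s2.
Only (II, s1) remains, with payoff 8.

8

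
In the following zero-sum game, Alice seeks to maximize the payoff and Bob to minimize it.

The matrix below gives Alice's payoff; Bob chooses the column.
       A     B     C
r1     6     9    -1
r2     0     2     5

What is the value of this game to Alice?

5/2

Column B is strictly dominated by A for Bob (it gives Alice more in every row).
The remaining 2×2 game on (r1, r2) × (A, C) has no saddle point. Let Alice play r1 with probability p; indifference gives 6p = −p + 5(1−p), so p = 5/12.
Similarly Bob's optimal q on A is 1/2, and the value is 6·(1/2) + (-1)·(1/2) = 5/2.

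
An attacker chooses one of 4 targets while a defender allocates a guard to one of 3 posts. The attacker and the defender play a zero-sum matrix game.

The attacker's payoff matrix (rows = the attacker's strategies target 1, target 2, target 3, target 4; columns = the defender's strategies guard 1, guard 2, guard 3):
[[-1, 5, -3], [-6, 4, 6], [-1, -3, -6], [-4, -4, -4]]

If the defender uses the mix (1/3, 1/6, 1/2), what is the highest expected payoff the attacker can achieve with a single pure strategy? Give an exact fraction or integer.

target 1: (-1)·(1/3) + (5)·(1/6) + (-3)·(1/2) = -1.
target 2: (-6)·(1/3) + (4)·(1/6) + (6)·(1/2) = 5/3.
target 3: (-1)·(1/3) + (-3)·(1/6) + (-6)·(1/2) = -23/6.
target 4: (-4)·(1/3) + (-4)·(1/6) + (-4)·(1/2) = -4.
The best pure response is target 2 with expected payoff 5/3.

5/3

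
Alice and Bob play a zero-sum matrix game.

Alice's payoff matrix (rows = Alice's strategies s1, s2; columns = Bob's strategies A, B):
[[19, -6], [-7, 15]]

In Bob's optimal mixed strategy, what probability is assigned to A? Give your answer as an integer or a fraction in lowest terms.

21/47

Row minima are -6 and -7, so Alice's maximin is -6; column maxima are 19 and 15, so Bob's minimax is 15. These differ, so the equilibrium is in mixed strategies.
Let Bob play A with probability q. Alice is indifferent when 19q − 6(1−q) = −7q + 15(1−q), giving q = 21/47.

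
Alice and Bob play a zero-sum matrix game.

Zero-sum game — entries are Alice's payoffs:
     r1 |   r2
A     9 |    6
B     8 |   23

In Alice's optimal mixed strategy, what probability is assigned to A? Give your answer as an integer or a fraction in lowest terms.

5/6

Row minima are 6 and 8, so Alice's maximin is 8; column maxima are 9 and 23, so Bob's minimax is 9. These differ, so the equilibrium is in mixed strategies.
Let Alice play A with probability p. Bob is indifferent when 9p + 8(1−p) = 6p + 23(1−p), giving p = 5/6.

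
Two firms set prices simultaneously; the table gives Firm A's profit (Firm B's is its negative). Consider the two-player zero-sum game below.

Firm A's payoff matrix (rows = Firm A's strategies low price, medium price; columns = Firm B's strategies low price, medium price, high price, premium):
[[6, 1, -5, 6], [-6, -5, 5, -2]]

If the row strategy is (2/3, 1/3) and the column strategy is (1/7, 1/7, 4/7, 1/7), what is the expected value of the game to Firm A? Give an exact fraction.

Against (1/7, 1/7, 4/7, 1/7), each row's expected payoff is low price: -1; medium price: 1.
Taking the (2/3, 1/3)-weighted average: (2/3)·(-1) + (1/3)·(1) = -1/3.

-1/3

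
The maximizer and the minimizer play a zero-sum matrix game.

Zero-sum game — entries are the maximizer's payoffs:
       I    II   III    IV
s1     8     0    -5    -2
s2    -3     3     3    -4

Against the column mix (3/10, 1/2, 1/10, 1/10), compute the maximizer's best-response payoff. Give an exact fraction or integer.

s1: (8)·(3/10) + (0)·(1/2) + (-5)·(1/10) + (-2)·(1/10) = 17/10.
s2: (-3)·(3/10) + (3)·(1/2) + (3)·(1/10) + (-4)·(1/10) = 1/2.
The best pure response is s1 with expected payoff 17/10.

17/10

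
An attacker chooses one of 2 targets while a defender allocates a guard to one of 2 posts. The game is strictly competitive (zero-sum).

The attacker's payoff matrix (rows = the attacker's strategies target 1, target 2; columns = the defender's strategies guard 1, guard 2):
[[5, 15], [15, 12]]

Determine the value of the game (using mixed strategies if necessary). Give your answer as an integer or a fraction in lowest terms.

165/13

Row minima are 5 and 12, so the attacker's maximin is 12; column maxima are 15 and 15, so the defender's minimax is 15. These differ, so the equilibrium is in mixed strategies.
Let the attacker play target 1 with probability p. The defender is indifferent when 5p + 15(1−p) = 15p + 12(1−p), giving p = 3/13.
Let the defender play guard 1 with probability q. The attacker is indifferent when 5q + 15(1−q) = 15q + 12(1−q), giving q = 3/13.
The value is 5·(3/13) + (15)·(10/13) = 165/13.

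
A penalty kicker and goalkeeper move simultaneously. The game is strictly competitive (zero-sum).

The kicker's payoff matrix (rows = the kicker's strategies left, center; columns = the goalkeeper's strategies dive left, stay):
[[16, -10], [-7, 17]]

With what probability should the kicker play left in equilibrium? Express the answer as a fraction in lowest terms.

12/25

Row minima are -10 and -7, so the kicker's maximin is -7; column maxima are 16 and 17, so the goalkeeper's minimax is 16. These differ, so the equilibrium is in mixed strategies.
Let the kicker play left with probability p. The goalkeeper is indifferent when 16p − 7(1−p) = −10p + 17(1−p), giving p = 12/25.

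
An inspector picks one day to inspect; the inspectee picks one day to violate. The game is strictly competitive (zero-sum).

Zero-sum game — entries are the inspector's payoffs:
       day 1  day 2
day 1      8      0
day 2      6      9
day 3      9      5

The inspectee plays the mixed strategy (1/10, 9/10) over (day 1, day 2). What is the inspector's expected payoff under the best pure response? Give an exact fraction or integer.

87/10

day 1: (8)·(1/10) + (0)·(9/10) = 4/5.
day 2: (6)·(1/10) + (9)·(9/10) = 87/10.
day 3: (9)·(1/10) + (5)·(9/10) = 27/5.
The best pure response is day 2 with expected payoff 87/10.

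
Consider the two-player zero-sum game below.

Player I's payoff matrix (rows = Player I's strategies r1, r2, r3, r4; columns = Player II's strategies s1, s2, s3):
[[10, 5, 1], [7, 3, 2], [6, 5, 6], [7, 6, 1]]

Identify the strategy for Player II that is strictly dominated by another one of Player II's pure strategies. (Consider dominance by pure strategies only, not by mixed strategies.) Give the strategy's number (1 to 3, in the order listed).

1

Player II prefers columns that give Player I less. Compare s1 with s2: 5 < 10, 3 < 7, 5 < 6, 6 < 7.
So s2 strictly dominates s1 for Player II; s1 is strictly dominated.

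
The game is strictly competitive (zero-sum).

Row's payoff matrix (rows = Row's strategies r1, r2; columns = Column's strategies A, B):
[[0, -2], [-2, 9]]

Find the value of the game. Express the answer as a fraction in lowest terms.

-4/13

Row minima are -2 and -2, so Row's maximin is -2; column maxima are 0 and 9, so Column's minimax is 0. These differ, so the equilibrium is in mixed strategies.
Let Row play r1 with probability p. Column is indifferent when −2(1−p) = −2p + 9(1−p), giving p = 11/13.
Let Column play A with probability q. Row is indifferent when −2(1−q) = −2q + 9(1−q), giving q = 11/13.
The value is 0·(11/13) + (-2)·(2/13) = -4/13.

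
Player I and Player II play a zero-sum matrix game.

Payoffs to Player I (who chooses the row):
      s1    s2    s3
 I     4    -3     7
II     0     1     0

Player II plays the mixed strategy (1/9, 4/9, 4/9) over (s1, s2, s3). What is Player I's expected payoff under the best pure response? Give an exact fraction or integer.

I: (4)·(1/9) + (-3)·(4/9) + (7)·(4/9) = 20/9.
II: (0)·(1/9) + (1)·(4/9) + (0)·(4/9) = 4/9.
The best pure response is I with expected payoff 20/9.

20/9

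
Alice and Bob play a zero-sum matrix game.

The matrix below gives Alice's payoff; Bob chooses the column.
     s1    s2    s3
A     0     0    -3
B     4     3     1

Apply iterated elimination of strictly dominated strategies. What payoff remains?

1

Row A is strictly dominated by row B (4>0, 3>0, 1>-3); eliminate A.
Column s2 is strictly dominated by s3 for Bob (1<3); eliminate s2.
Column s1 is strictly dominated by s3 for Bob (1<4); eliminate s1.
Only (B, s3) remains, with payoff 1.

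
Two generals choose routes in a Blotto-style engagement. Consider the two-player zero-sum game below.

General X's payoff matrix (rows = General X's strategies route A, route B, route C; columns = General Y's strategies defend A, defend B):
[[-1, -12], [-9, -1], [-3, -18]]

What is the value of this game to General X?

Row route C is strictly dominated by row route A, so General X never plays it.
The remaining 2×2 game on (route A, route B) × (defend A, defend B) has no saddle point. Let General X play route A with probability p; indifference gives −p − 9(1−p) = −12p − (1−p), so p = 8/19.
Similarly General Y's optimal q on defend A is 11/19, and the value is -1·(11/19) + (-12)·(8/19) = -107/19.

-107/19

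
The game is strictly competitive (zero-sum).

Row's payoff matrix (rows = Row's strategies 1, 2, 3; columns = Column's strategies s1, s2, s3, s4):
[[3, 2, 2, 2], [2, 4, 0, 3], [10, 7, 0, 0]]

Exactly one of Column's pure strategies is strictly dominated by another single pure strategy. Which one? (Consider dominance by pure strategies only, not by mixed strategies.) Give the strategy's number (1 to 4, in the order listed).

Column prefers columns that give Row less. Compare s1 with s3: 2 < 3, 0 < 2, 0 < 10.
So s3 strictly dominates s1 for Column; s1 is strictly dominated.

1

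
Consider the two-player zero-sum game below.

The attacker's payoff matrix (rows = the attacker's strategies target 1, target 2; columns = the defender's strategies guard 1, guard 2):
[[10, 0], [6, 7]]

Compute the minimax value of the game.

Row minima are 0 and 6, so the attacker's maximin is 6; column maxima are 10 and 7, so the defender's minimax is 7. These differ, so the equilibrium is in mixed strategies.
Let the attacker play target 1 with probability p. The defender is indifferent when 10p + 6(1−p) = 7(1−p), giving p = 1/11.
Let the defender play guard 1 with probability q. The attacker is indifferent when 10q = 6q + 7(1−q), giving q = 7/11.
The value is 10·(7/11) + (0)·(4/11) = 70/11.

70/11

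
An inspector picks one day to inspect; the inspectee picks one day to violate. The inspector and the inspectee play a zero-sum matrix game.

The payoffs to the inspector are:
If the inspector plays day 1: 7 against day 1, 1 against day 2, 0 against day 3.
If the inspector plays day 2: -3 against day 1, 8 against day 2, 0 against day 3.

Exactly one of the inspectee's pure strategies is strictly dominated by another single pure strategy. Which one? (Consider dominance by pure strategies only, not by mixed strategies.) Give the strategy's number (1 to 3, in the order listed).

2

The inspectee prefers columns that give the inspector less. Compare day 2 with day 3: 0 < 1, 0 < 8.
So day 3 strictly dominates day 2 for the inspectee; day 2 is strictly dominated.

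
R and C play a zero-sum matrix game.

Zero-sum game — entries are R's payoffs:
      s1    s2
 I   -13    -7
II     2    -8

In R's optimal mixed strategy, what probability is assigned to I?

5/8

Row minima are -13 and -8, so R's maximin is -8; column maxima are 2 and -7, so C's minimax is -7. These differ, so the equilibrium is in mixed strategies.
Let R play I with probability p. C is indifferent when −13p + 2(1−p) = −7p − 8(1−p), giving p = 5/8.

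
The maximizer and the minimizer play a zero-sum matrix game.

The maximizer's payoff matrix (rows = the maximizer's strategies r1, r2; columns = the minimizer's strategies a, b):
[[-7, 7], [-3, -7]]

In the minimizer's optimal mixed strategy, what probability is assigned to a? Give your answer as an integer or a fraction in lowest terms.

Row minima are -7 and -7, so the maximizer's maximin is -7; column maxima are -3 and 7, so the minimizer's minimax is -3. These differ, so the equilibrium is in mixed strategies.
Let the minimizer play a with probability q. The maximizer is indifferent when −7q + 7(1−q) = −3q − 7(1−q), giving q = 7/9.

7/9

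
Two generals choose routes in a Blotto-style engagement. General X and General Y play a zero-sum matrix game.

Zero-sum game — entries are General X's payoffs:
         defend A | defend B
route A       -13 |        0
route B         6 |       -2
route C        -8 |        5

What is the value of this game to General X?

Row route A is strictly dominated by row route C, so General X never plays it.
The remaining 2×2 game on (route B, route C) × (defend A, defend B) has no saddle point. Let General X play route B with probability p; indifference gives 6p − 8(1−p) = −2p + 5(1−p), so p = 13/21.
Similarly General Y's optimal q on defend A is 1/3, and the value is 6·(1/3) + (-2)·(2/3) = 2/3.

2/3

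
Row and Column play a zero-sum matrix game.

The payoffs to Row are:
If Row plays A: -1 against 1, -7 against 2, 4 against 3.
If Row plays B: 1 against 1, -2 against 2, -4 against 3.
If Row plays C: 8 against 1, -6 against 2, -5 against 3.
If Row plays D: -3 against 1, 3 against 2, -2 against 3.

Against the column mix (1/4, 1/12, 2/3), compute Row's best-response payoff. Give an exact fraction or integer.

11/6

A: (-1)·(1/4) + (-7)·(1/12) + (4)·(2/3) = 11/6.
B: (1)·(1/4) + (-2)·(1/12) + (-4)·(2/3) = -31/12.
C: (8)·(1/4) + (-6)·(1/12) + (-5)·(2/3) = -11/6.
D: (-3)·(1/4) + (3)·(1/12) + (-2)·(2/3) = -11/6.
The best pure response is A with expected payoff 11/6.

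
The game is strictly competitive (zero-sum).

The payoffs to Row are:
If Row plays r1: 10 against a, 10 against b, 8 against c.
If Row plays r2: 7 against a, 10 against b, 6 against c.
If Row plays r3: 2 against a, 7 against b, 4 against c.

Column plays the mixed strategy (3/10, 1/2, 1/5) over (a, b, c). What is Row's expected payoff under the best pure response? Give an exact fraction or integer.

r1: (10)·(3/10) + (10)·(1/2) + (8)·(1/5) = 48/5.
r2: (7)·(3/10) + (10)·(1/2) + (6)·(1/5) = 83/10.
r3: (2)·(3/10) + (7)·(1/2) + (4)·(1/5) = 49/10.
The best pure response is r1 with expected payoff 48/5.

48/5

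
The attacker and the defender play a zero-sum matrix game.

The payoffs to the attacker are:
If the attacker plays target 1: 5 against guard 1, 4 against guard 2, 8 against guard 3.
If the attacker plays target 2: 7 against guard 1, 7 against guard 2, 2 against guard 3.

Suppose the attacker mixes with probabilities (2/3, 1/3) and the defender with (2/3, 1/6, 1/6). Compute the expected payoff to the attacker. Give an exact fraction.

101/18

Against (2/3, 1/6, 1/6), each row's expected payoff is target 1: 16/3; target 2: 37/6.
Taking the (2/3, 1/3)-weighted average: (2/3)·(16/3) + (1/3)·(37/6) = 101/18.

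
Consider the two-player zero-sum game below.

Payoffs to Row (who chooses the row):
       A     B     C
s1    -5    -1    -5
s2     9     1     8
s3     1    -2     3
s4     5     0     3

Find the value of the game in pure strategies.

Row minima: -5, 1, -2, 0 → Row's maximin is 1.
Column maxima: 9, 1, 8 → Column's minimax is 1.
They coincide at (s2, B), so the value is 1.

1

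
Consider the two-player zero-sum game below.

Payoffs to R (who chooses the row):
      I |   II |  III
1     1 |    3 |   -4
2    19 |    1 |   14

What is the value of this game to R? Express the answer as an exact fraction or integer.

Column I is strictly dominated by III for C (it gives R more in every row).
The remaining 2×2 game on (1, 2) × (II, III) has no saddle point. Let R play 1 with probability p; indifference gives 3p + (1−p) = −4p + 14(1−p), so p = 13/20.
Similarly C's optimal q on II is 9/10, and the value is 3·(9/10) + (-4)·(1/10) = 23/10.

23/10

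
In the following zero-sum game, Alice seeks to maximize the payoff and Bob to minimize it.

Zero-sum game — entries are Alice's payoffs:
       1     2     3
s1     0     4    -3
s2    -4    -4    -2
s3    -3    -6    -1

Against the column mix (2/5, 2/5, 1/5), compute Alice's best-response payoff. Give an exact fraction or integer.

s1: (0)·(2/5) + (4)·(2/5) + (-3)·(1/5) = 1.
s2: (-4)·(2/5) + (-4)·(2/5) + (-2)·(1/5) = -18/5.
s3: (-3)·(2/5) + (-6)·(2/5) + (-1)·(1/5) = -19/5.
The best pure response is s1 with expected payoff 1.

1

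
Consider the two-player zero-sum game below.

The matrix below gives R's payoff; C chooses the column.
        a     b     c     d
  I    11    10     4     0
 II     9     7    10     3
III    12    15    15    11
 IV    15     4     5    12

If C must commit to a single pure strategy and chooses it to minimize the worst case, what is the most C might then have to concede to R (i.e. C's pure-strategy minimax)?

The worst case (largest entry) in each column is a: 15, b: 15, c: 15, d: 12.
The best (smallest) of these is 12.

12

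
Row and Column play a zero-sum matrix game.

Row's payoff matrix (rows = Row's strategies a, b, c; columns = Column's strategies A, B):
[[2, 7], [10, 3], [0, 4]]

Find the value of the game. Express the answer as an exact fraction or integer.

Row c is strictly dominated by row a, so Row never plays it.
The remaining 2×2 game on (a, b) × (A, B) has no saddle point. Let Row play a with probability p; indifference gives 2p + 10(1−p) = 7p + 3(1−p), so p = 7/12.
Similarly Column's optimal q on A is 1/3, and the value is 2·(1/3) + (7)·(2/3) = 16/3.

16/3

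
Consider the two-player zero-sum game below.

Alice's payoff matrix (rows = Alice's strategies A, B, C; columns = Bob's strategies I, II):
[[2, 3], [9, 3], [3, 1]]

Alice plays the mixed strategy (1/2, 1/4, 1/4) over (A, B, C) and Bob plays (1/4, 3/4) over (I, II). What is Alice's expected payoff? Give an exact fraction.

23/8

Against (1/4, 3/4), each row's expected payoff is A: 11/4; B: 9/2; C: 3/2.
Taking the (1/2, 1/4, 1/4)-weighted average: (1/2)·(11/4) + (1/4)·(9/2) + (1/4)·(3/2) = 23/8.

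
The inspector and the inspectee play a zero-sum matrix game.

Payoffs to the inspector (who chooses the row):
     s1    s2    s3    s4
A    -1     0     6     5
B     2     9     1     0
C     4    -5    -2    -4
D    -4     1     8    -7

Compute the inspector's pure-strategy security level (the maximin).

0

The worst-case payoff for each row is A: -1, B: 0, C: -5, D: -7.
The best of these is 0.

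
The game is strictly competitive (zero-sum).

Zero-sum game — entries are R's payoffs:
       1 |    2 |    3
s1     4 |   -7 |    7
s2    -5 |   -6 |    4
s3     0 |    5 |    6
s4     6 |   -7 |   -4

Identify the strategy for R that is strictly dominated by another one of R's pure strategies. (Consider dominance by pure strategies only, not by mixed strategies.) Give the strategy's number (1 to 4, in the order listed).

2

Compare s2 with s3: 0 > -5, 5 > -6, 6 > 4.
So s3 strictly dominates s2 for R; s2 is strictly dominated.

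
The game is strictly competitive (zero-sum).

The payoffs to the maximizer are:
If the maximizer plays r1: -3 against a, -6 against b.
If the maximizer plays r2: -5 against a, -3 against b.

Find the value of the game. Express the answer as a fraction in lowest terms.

-21/5

Row minima are -6 and -5, so the maximizer's maximin is -5; column maxima are -3 and -3, so the minimizer's minimax is -3. These differ, so the equilibrium is in mixed strategies.
Let the maximizer play r1 with probability p. The minimizer is indifferent when −3p − 5(1−p) = −6p − 3(1−p), giving p = 2/5.
Let the minimizer play a with probability q. The maximizer is indifferent when −3q − 6(1−q) = −5q − 3(1−q), giving q = 3/5.
The value is -3·(3/5) + (-6)·(2/5) = -21/5.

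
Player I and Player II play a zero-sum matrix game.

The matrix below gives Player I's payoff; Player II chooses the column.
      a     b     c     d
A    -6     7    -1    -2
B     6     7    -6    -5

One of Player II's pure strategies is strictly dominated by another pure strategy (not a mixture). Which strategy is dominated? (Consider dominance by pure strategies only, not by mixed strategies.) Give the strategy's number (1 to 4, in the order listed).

2

Player II prefers columns that give Player I less. Compare b with a: -6 < 7, 6 < 7.
So a strictly dominates b for Player II; b is strictly dominated.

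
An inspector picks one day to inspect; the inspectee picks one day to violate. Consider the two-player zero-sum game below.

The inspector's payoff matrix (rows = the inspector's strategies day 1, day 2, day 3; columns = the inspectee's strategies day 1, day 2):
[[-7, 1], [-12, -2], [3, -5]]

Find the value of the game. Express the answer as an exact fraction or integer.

Row day 2 is strictly dominated by row day 1, so the inspector never plays it.
The remaining 2×2 game on (day 1, day 3) × (day 1, day 2) has no saddle point. Let the inspector play day 1 with probability p; indifference gives −7p + 3(1−p) = p − 5(1−p), so p = 1/2.
Similarly the inspectee's optimal q on day 1 is 3/8, and the value is -7·(3/8) + (1)·(5/8) = -2.

-2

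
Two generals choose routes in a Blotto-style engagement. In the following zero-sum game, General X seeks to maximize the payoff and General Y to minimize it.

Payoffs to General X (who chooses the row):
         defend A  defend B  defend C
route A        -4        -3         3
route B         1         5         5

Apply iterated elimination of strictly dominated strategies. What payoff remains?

Column defend C is strictly dominated by defend A for General Y (-4<3, 1<5); eliminate defend C.
Column defend B is strictly dominated by defend A for General Y (-4<-3, 1<5); eliminate defend B.
Row route A is strictly dominated by row route B (1>-4); eliminate route A.
Only (route B, defend A) remains, with payoff 1.

1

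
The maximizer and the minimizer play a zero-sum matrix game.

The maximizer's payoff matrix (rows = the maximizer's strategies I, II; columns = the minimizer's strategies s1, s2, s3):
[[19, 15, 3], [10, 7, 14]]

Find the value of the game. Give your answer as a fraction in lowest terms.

189/19

Column s1 is strictly dominated by s2 for the minimizer (it gives the maximizer more in every row).
The remaining 2×2 game on (I, II) × (s2, s3) has no saddle point. Let the maximizer play I with probability p; indifference gives 15p + 7(1−p) = 3p + 14(1−p), so p = 7/19.
Similarly the minimizer's optimal q on s2 is 11/19, and the value is 15·(11/19) + (3)·(8/19) = 189/19.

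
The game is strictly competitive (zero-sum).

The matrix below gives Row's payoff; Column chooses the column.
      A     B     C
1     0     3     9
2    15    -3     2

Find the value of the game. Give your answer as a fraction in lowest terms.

15/7

Column C is strictly dominated by B for Column (it gives Row more in every row).
The remaining 2×2 game on (1, 2) × (A, B) has no saddle point. Let Row play 1 with probability p; indifference gives 15(1−p) = 3p − 3(1−p), so p = 6/7.
Similarly Column's optimal q on A is 2/7, and the value is 0·(2/7) + (3)·(5/7) = 15/7.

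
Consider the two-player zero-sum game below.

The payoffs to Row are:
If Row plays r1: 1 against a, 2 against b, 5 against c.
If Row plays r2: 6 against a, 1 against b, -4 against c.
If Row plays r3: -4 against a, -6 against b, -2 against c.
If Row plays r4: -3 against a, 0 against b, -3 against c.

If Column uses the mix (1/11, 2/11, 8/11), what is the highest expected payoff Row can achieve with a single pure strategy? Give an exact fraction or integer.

45/11

r1: (1)·(1/11) + (2)·(2/11) + (5)·(8/11) = 45/11.
r2: (6)·(1/11) + (1)·(2/11) + (-4)·(8/11) = -24/11.
r3: (-4)·(1/11) + (-6)·(2/11) + (-2)·(8/11) = -32/11.
r4: (-3)·(1/11) + (0)·(2/11) + (-3)·(8/11) = -27/11.
The best pure response is r1 with expected payoff 45/11.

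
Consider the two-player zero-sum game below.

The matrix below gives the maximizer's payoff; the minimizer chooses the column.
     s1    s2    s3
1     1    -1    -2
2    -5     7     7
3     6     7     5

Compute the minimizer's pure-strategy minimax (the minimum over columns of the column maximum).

The worst case (largest entry) in each column is s1: 6, s2: 7, s3: 7.
The best (smallest) of these is 6.

6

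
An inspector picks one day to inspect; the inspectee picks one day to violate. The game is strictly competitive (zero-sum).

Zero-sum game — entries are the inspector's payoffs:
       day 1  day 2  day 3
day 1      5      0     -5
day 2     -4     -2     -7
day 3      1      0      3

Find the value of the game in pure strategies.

Row minima: -5, -7, 0 → the inspector's maximin is 0.
Column maxima: 5, 0, 3 → the inspectee's minimax is 0.
They coincide at (day 3, day 2), so the value is 0.

0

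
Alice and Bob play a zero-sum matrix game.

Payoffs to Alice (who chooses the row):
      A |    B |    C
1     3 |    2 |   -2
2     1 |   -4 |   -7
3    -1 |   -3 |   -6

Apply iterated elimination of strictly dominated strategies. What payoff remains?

-2

Column A is strictly dominated by B for Bob (2<3, -4<1, -3<-1); eliminate A.
Row 2 is strictly dominated by row 1 (2>-4, -2>-7); eliminate 2.
Column B is strictly dominated by C for Bob (-2<2, -6<-3); eliminate B.
Row 3 is strictly dominated by row 1 (-2>-6); eliminate 3.
Only (1, C) remains, with payoff -2.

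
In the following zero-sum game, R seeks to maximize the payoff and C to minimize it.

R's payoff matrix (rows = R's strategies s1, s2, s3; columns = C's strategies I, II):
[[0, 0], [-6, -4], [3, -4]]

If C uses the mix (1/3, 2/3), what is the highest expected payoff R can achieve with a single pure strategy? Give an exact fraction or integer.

0

s1: (0)·(1/3) + (0)·(2/3) = 0.
s2: (-6)·(1/3) + (-4)·(2/3) = -14/3.
s3: (3)·(1/3) + (-4)·(2/3) = -5/3.
The best pure response is s1 with expected payoff 0.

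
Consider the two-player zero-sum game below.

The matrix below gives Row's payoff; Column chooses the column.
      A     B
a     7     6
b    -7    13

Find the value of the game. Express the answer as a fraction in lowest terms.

Row minima are 6 and -7, so Row's maximin is 6; column maxima are 7 and 13, so Column's minimax is 7. These differ, so the equilibrium is in mixed strategies.
Let Row play a with probability p. Column is indifferent when 7p − 7(1−p) = 6p + 13(1−p), giving p = 20/21.
Let Column play A with probability q. Row is indifferent when 7q + 6(1−q) = −7q + 13(1−q), giving q = 1/3.
The value is 7·(1/3) + (6)·(2/3) = 19/3.

19/3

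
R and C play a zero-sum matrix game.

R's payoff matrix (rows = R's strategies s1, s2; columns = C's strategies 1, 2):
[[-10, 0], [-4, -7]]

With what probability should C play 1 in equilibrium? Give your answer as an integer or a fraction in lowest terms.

Row minima are -10 and -7, so R's maximin is -7; column maxima are -4 and 0, so C's minimax is -4. These differ, so the equilibrium is in mixed strategies.
Let C play 1 with probability q. R is indifferent when −10q = −4q − 7(1−q), giving q = 7/13.

7/13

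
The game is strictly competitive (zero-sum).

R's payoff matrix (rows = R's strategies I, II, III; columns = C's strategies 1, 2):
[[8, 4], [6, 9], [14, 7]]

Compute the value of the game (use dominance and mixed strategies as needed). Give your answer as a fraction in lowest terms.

42/5

Row I is strictly dominated by row III, so R never plays it.
The remaining 2×2 game on (II, III) × (1, 2) has no saddle point. Let R play II with probability p; indifference gives 6p + 14(1−p) = 9p + 7(1−p), so p = 7/10.
Similarly C's optimal q on 1 is 1/5, and the value is 6·(1/5) + (9)·(4/5) = 42/5.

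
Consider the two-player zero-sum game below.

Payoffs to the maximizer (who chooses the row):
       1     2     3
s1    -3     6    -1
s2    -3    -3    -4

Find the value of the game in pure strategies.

Row minima: -3, -4 → the maximizer's maximin is -3.
Column maxima: -3, 6, -1 → the minimizer's minimax is -3.
They coincide at (s1, 1), so the value is -3.

-3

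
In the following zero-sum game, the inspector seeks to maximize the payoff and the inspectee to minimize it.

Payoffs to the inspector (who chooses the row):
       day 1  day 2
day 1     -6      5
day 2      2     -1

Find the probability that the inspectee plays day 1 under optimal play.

3/7

Row minima are -6 and -1, so the inspector's maximin is -1; column maxima are 2 and 5, so the inspectee's minimax is 2. These differ, so the equilibrium is in mixed strategies.
Let the inspectee play day 1 with probability q. The inspector is indifferent when −6q + 5(1−q) = 2q − (1−q), giving q = 3/7.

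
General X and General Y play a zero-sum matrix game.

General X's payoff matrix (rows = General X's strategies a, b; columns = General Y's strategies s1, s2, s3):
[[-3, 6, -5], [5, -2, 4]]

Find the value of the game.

14/17

Column s1 is strictly dominated by s3 for General Y (it gives General X more in every row).
The remaining 2×2 game on (a, b) × (s2, s3) has no saddle point. Let General X play a with probability p; indifference gives 6p − 2(1−p) = −5p + 4(1−p), so p = 6/17.
Similarly General Y's optimal q on s2 is 9/17, and the value is 6·(9/17) + (-5)·(8/17) = 14/17.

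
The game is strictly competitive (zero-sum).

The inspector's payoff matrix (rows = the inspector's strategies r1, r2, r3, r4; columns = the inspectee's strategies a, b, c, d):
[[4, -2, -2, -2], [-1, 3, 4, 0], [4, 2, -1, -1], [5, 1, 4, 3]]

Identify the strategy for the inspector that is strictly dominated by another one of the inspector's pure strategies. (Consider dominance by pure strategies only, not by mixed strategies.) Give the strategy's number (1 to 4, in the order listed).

1

Compare r1 with r4: 5 > 4, 1 > -2, 4 > -2, 3 > -2.
So r4 strictly dominates r1 for the inspector; r1 is strictly dominated.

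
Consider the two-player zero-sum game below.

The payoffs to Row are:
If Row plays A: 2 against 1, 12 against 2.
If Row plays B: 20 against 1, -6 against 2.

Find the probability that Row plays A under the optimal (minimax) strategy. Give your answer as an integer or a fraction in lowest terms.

13/18

Row minima are 2 and -6, so Row's maximin is 2; column maxima are 20 and 12, so Column's minimax is 12. These differ, so the equilibrium is in mixed strategies.
Let Row play A with probability p. Column is indifferent when 2p + 20(1−p) = 12p − 6(1−p), giving p = 13/18.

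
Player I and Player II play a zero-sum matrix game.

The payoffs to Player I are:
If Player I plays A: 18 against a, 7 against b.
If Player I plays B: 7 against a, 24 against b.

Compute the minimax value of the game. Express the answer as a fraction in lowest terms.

Row minima are 7 and 7, so Player I's maximin is 7; column maxima are 18 and 24, so Player II's minimax is 18. These differ, so the equilibrium is in mixed strategies.
Let Player I play A with probability p. Player II is indifferent when 18p + 7(1−p) = 7p + 24(1−p), giving p = 17/28.
Let Player II play a with probability q. Player I is indifferent when 18q + 7(1−q) = 7q + 24(1−q), giving q = 17/28.
The value is 18·(17/28) + (7)·(11/28) = 383/28.

383/28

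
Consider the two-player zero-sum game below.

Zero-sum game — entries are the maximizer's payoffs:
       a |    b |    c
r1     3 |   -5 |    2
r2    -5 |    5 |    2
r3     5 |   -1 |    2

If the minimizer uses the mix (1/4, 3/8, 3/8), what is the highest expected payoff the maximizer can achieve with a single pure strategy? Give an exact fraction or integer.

r1: (3)·(1/4) + (-5)·(3/8) + (2)·(3/8) = -3/8.
r2: (-5)·(1/4) + (5)·(3/8) + (2)·(3/8) = 11/8.
r3: (5)·(1/4) + (-1)·(3/8) + (2)·(3/8) = 13/8.
The best pure response is r3 with expected payoff 13/8.

13/8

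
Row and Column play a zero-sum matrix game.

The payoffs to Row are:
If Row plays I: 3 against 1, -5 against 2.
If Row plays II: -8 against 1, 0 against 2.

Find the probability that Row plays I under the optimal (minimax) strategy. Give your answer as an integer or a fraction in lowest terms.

Row minima are -5 and -8, so Row's maximin is -5; column maxima are 3 and 0, so Column's minimax is 0. These differ, so the equilibrium is in mixed strategies.
Let Row play I with probability p. Column is indifferent when 3p − 8(1−p) = −5p, giving p = 1/2.

1/2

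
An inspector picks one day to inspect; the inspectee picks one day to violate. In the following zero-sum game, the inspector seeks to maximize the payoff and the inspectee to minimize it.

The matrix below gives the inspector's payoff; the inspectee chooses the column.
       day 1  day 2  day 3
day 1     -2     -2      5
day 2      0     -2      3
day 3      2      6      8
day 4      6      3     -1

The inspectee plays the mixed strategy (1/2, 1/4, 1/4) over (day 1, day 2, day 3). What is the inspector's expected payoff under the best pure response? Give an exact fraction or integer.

day 1: (-2)·(1/2) + (-2)·(1/4) + (5)·(1/4) = -1/4.
day 2: (0)·(1/2) + (-2)·(1/4) + (3)·(1/4) = 1/4.
day 3: (2)·(1/2) + (6)·(1/4) + (8)·(1/4) = 9/2.
day 4: (6)·(1/2) + (3)·(1/4) + (-1)·(1/4) = 7/2.
The best pure response is day 3 with expected payoff 9/2.

9/2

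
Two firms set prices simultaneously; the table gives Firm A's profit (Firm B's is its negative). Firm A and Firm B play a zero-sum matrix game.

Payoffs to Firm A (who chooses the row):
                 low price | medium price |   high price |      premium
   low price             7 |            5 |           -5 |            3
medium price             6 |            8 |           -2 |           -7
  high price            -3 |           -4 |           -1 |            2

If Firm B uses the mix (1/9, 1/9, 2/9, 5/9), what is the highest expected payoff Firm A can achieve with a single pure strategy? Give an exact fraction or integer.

17/9

low price: (7)·(1/9) + (5)·(1/9) + (-5)·(2/9) + (3)·(5/9) = 17/9.
medium price: (6)·(1/9) + (8)·(1/9) + (-2)·(2/9) + (-7)·(5/9) = -25/9.
high price: (-3)·(1/9) + (-4)·(1/9) + (-1)·(2/9) + (2)·(5/9) = 1/9.
The best pure response is low price with expected payoff 17/9.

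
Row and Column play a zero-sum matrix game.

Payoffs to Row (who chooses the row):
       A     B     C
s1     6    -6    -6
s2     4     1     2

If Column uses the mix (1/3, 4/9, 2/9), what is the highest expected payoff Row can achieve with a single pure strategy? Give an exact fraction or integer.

s1: (6)·(1/3) + (-6)·(4/9) + (-6)·(2/9) = -2.
s2: (4)·(1/3) + (1)·(4/9) + (2)·(2/9) = 20/9.
The best pure response is s2 with expected payoff 20/9.

20/9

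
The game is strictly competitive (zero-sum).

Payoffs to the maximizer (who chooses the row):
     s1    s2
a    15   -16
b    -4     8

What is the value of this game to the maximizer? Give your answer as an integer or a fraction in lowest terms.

Row minima are -16 and -4, so the maximizer's maximin is -4; column maxima are 15 and 8, so the minimizer's minimax is 8. These differ, so the equilibrium is in mixed strategies.
Let the maximizer play a with probability p. The minimizer is indifferent when 15p − 4(1−p) = −16p + 8(1−p), giving p = 12/43.
Let the minimizer play s1 with probability q. The maximizer is indifferent when 15q − 16(1−q) = −4q + 8(1−q), giving q = 24/43.
The value is 15·(24/43) + (-16)·(19/43) = 56/43.

56/43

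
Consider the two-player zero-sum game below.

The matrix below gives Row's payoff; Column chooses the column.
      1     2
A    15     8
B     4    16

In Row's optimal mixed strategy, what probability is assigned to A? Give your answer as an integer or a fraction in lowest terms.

Row minima are 8 and 4, so Row's maximin is 8; column maxima are 15 and 16, so Column's minimax is 15. These differ, so the equilibrium is in mixed strategies.
Let Row play A with probability p. Column is indifferent when 15p + 4(1−p) = 8p + 16(1−p), giving p = 12/19.

12/19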